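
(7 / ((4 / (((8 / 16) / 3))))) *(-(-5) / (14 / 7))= 35 / 48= 0.73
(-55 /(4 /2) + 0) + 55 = 27.50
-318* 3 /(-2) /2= 477 /2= 238.50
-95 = -95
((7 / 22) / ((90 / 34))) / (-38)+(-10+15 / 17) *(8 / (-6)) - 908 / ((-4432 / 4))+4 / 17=2339917769 / 177152580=13.21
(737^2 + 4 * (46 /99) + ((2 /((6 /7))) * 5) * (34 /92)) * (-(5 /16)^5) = -7730061640625 /4775215104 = -1618.79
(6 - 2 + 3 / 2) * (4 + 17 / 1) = 231 / 2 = 115.50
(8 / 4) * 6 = 12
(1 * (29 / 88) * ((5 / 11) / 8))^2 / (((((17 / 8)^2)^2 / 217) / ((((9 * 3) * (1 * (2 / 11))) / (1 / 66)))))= 1478225700 / 1222830961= 1.21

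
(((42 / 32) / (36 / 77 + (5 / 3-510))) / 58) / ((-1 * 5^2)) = 4851 / 2721754400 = 0.00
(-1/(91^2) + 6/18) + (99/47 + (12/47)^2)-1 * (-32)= 1893559957/54878187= 34.50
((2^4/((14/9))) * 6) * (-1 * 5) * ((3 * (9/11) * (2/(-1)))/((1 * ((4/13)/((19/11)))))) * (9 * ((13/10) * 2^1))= 168538968/847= 198983.43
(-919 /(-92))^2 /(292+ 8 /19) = 16046659 /47025984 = 0.34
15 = 15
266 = 266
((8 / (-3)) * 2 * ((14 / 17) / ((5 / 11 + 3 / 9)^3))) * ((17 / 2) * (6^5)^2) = -10140540512256 / 2197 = -4615630638.26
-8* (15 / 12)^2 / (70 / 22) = -55 / 14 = -3.93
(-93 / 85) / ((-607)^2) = -93 / 31318165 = -0.00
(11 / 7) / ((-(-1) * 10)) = 11 / 70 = 0.16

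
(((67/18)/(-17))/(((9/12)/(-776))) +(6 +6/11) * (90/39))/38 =7930576/1247103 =6.36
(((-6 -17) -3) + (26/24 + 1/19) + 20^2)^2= 7315551961/51984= 140726.99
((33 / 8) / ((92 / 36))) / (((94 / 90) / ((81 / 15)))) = 72171 / 8648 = 8.35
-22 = -22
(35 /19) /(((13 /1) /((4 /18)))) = 0.03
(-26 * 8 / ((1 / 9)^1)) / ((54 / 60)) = -2080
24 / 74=12 / 37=0.32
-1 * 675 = -675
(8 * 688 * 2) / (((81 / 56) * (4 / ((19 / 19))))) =154112 / 81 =1902.62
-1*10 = -10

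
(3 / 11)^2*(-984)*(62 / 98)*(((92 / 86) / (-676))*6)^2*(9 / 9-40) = 3921197688 / 24085098037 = 0.16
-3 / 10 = -0.30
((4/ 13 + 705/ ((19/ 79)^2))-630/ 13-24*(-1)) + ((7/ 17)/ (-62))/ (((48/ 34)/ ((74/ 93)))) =3949852542425/ 324718056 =12163.94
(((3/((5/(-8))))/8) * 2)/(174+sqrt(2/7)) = -3654/529825+3 * sqrt(14)/529825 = -0.01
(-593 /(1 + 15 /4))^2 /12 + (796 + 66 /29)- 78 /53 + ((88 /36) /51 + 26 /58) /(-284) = 151572405705047 /72328939092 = 2095.60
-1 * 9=-9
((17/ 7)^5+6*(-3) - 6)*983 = 999208687/ 16807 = 59451.94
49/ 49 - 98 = -97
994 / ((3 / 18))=5964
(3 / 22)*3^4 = 243 / 22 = 11.05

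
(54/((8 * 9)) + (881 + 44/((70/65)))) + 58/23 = 595783/644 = 925.13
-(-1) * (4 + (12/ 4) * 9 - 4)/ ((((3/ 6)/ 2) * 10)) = 54/ 5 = 10.80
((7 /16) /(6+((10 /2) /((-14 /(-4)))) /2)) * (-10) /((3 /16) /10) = -4900 /141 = -34.75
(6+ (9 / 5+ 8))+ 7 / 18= 1457 / 90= 16.19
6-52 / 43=206 / 43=4.79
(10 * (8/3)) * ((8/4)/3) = 160/9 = 17.78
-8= -8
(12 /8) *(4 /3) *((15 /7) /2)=15 /7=2.14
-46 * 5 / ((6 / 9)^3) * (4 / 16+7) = -90045 / 16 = -5627.81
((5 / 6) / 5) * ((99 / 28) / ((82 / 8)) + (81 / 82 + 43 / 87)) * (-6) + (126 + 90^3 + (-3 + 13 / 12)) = 72821814473 / 99876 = 729122.26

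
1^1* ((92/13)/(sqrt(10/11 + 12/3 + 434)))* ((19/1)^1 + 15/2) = 1219* sqrt(13277)/15691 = 8.95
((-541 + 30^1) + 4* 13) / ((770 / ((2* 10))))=-918 / 77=-11.92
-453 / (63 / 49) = -1057 / 3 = -352.33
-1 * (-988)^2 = -976144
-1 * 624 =-624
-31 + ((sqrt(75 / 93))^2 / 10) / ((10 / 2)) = -1921 / 62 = -30.98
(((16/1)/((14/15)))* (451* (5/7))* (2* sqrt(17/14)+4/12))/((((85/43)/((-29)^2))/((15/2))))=4892853900/833+14678561700* sqrt(238)/5831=44709277.66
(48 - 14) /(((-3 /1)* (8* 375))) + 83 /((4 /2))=186733 /4500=41.50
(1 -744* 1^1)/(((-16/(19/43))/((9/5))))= 127053/3440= 36.93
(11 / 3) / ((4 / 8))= 22 / 3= 7.33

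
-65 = -65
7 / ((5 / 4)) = 28 / 5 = 5.60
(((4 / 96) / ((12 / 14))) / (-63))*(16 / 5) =-1 / 405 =-0.00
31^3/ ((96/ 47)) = 1400177/ 96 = 14585.18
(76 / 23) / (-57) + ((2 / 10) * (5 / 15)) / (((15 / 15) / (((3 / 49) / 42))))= -13697 / 236670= -0.06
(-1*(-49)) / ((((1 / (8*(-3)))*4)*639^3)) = -98 / 86972373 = -0.00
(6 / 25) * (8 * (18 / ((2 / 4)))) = 1728 / 25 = 69.12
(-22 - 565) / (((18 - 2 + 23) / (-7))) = 4109 / 39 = 105.36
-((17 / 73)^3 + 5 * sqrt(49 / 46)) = -35 * sqrt(46) / 46 - 4913 / 389017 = -5.17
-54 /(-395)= 54 /395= 0.14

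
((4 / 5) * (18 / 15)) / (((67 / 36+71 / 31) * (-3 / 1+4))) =26784 / 115825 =0.23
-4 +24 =20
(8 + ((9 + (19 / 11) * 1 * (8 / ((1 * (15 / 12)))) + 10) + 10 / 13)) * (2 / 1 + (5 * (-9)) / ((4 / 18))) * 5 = -11131359 / 286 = -38920.84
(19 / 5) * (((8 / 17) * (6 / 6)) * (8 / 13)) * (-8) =-9728 / 1105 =-8.80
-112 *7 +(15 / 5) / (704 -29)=-176399 / 225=-784.00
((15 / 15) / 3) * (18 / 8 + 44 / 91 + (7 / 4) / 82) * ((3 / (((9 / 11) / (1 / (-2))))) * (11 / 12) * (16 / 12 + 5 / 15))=-16582445 / 6447168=-2.57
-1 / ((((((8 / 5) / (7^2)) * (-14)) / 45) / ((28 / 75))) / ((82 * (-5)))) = -30135 / 2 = -15067.50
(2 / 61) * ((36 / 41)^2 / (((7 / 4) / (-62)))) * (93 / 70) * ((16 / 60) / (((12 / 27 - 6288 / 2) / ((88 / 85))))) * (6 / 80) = 269018496 / 34326817424375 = 0.00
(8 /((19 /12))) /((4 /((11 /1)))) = 264 /19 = 13.89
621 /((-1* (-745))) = 621 /745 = 0.83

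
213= 213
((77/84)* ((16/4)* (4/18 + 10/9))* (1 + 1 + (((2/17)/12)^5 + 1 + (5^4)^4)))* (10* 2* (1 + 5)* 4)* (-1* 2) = -741265187709886366602680/1035075753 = -716145833347413.33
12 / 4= 3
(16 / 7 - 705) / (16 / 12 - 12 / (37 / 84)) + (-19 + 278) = 5760197 / 20132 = 286.12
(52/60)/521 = 13/7815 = 0.00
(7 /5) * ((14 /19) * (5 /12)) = 49 /114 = 0.43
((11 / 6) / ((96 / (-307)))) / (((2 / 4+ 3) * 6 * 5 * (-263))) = 3377 / 15906240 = 0.00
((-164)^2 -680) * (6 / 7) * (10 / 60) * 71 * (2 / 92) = 930668 / 161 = 5780.55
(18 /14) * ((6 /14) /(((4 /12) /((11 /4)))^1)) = 891 /196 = 4.55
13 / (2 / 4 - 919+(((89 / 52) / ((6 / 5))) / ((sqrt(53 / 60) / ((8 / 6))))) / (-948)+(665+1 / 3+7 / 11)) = -86334670441675656 / 1677086191315402519+25879845420* sqrt(795) / 1677086191315402519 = -0.05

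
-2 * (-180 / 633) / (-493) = -120 / 104023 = -0.00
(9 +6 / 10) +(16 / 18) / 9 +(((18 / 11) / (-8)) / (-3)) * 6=90061 / 8910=10.11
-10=-10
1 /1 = 1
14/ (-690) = -7/ 345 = -0.02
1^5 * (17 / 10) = 17 / 10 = 1.70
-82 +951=869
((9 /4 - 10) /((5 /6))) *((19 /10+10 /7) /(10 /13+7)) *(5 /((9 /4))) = -8.85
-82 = -82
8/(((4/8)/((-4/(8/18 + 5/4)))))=-37.77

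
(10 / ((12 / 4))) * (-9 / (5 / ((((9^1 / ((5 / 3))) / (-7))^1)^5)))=86093442 / 52521875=1.64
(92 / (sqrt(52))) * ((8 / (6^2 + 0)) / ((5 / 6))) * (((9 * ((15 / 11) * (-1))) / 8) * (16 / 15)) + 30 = 30- 1104 * sqrt(13) / 715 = 24.43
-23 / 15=-1.53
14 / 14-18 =-17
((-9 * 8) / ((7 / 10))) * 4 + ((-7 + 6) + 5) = -2852 / 7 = -407.43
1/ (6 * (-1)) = -1/ 6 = -0.17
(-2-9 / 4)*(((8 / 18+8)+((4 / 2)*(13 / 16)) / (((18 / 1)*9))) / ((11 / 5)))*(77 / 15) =-1303883 / 15552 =-83.84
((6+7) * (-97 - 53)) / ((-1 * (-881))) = -1950 / 881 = -2.21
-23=-23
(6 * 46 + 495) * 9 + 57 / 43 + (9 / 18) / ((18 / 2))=5371855 / 774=6940.38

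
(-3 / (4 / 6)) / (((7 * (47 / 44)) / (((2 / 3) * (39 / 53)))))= -5148 / 17437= -0.30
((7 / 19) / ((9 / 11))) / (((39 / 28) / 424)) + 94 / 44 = 20424611 / 146718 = 139.21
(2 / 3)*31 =62 / 3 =20.67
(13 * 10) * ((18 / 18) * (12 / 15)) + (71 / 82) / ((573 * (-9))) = 43978825 / 422874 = 104.00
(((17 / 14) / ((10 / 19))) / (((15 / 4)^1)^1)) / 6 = 0.10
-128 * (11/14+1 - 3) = 1088/7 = 155.43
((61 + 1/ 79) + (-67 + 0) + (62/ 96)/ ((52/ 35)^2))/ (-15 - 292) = 58391591/ 3147845376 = 0.02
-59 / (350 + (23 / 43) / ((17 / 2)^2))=-733193 / 4349542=-0.17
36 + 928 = 964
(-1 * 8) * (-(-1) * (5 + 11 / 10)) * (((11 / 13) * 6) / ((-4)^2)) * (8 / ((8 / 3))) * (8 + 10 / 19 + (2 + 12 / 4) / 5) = -1093059 / 2470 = -442.53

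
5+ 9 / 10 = 59 / 10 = 5.90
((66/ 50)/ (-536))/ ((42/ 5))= -0.00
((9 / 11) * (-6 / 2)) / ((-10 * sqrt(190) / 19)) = 27 * sqrt(190) / 1100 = 0.34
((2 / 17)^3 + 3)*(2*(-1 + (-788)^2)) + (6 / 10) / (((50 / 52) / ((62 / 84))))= 16024833216689 / 4298875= 3727680.66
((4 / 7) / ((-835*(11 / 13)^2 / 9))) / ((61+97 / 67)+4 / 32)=-3261024 / 23720290055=-0.00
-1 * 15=-15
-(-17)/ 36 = 17/ 36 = 0.47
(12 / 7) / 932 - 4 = -6521 / 1631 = -4.00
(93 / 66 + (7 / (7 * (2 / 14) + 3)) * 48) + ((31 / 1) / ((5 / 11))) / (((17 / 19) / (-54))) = -7537337 / 1870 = -4030.66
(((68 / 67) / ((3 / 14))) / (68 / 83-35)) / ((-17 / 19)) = 88312 / 570237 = 0.15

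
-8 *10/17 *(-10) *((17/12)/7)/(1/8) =1600/21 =76.19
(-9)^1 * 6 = -54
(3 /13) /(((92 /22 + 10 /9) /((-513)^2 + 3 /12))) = 312645069 /27248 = 11474.06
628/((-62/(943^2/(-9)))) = 279224186/279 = 1000803.53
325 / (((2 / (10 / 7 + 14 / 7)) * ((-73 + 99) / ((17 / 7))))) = 52.04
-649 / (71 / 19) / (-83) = 12331 / 5893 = 2.09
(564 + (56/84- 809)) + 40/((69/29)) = -5233/23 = -227.52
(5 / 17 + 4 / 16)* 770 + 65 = 16455 / 34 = 483.97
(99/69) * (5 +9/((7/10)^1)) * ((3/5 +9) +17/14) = 624525/2254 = 277.07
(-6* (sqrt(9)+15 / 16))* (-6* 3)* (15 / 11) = 25515 / 44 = 579.89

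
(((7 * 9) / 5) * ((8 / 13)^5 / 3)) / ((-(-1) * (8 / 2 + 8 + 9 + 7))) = 24576 / 1856465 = 0.01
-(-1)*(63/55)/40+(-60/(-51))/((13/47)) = 2081923/486200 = 4.28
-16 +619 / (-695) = -11739 / 695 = -16.89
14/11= 1.27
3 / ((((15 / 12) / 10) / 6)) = 144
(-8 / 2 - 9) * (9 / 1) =-117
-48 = -48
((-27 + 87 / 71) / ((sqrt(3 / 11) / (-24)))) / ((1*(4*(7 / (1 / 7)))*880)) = 183*sqrt(33) / 153076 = 0.01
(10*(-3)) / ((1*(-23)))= 30 / 23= 1.30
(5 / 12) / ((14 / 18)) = 15 / 28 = 0.54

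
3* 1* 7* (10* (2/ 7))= 60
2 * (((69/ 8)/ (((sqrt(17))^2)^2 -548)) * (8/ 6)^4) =-1472/ 6993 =-0.21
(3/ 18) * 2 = 1/ 3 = 0.33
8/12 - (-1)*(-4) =-10/3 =-3.33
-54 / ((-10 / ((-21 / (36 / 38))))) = -1197 / 10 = -119.70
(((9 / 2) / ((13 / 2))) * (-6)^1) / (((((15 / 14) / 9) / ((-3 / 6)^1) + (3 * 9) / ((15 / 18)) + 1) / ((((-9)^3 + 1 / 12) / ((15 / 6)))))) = 1653183 / 45266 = 36.52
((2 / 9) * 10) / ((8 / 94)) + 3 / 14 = 3317 / 126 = 26.33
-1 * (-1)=1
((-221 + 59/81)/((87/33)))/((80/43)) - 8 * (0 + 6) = -8729713/93960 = -92.91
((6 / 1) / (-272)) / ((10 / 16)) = -3 / 85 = -0.04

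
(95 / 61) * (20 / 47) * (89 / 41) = 169100 / 117547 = 1.44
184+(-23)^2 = 713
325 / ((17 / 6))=1950 / 17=114.71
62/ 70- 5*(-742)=129881/ 35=3710.89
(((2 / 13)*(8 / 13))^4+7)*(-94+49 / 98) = -654.51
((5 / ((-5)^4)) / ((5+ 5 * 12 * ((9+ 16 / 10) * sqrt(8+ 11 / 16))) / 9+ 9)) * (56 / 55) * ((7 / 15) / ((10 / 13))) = -657384 / 602707703125+ 1215396 * sqrt(139) / 602707703125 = 0.00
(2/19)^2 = 4/361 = 0.01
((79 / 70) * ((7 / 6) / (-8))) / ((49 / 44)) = -869 / 5880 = -0.15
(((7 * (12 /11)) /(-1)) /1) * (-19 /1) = 1596 /11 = 145.09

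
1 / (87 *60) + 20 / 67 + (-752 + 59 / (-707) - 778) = -378264031891 / 247266180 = -1529.78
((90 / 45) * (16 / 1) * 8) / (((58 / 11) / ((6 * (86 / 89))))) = 726528 / 2581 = 281.49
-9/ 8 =-1.12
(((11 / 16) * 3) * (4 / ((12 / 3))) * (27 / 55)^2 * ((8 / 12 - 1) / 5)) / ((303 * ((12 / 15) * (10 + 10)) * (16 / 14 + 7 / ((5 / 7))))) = -1701 / 2723283200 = -0.00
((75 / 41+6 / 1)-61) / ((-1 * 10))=218 / 41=5.32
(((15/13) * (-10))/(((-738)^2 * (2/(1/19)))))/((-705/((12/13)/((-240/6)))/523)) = -523/54797359032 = -0.00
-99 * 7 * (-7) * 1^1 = 4851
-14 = -14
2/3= 0.67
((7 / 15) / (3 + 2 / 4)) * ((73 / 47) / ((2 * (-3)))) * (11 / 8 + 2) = -219 / 1880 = -0.12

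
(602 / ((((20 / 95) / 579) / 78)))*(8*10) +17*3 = 10331259171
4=4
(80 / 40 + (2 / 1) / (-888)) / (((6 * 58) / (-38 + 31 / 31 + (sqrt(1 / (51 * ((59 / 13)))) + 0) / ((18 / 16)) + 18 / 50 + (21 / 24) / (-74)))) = -481150489 / 2286777600 + 887 * sqrt(39117) / 523042434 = -0.21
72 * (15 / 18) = 60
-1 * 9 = -9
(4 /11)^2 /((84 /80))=320 /2541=0.13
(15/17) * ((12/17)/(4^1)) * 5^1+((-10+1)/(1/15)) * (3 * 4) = -467955/289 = -1619.22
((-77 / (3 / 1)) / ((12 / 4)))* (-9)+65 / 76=5917 / 76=77.86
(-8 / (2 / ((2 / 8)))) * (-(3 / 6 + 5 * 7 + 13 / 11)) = 807 / 22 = 36.68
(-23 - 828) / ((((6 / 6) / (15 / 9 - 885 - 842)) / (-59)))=-259881784 / 3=-86627261.33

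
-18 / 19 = -0.95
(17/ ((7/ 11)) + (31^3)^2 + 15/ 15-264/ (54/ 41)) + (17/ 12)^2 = 99400393151/ 112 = 887503510.28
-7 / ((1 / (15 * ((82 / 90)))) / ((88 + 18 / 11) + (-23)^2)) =-1953035 / 33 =-59182.88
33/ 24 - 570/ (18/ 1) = -727/ 24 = -30.29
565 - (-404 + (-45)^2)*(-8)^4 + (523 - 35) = -6638563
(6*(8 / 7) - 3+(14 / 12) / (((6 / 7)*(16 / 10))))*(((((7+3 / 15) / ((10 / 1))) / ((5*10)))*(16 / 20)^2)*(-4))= -0.17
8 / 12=2 / 3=0.67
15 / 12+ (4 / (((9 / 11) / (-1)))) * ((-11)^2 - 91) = -1745 / 12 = -145.42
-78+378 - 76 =224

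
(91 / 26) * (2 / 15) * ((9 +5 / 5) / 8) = 7 / 12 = 0.58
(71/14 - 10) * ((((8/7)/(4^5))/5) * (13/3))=-0.00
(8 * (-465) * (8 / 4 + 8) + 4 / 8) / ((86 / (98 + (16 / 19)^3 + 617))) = -365171198119 / 1179748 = -309533.22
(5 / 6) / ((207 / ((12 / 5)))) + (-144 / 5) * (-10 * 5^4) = 37260002 / 207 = 180000.01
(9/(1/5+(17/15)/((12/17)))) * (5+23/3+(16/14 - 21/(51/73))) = -81.00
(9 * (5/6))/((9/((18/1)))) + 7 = 22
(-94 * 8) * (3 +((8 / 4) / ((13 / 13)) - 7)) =1504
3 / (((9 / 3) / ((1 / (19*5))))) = 0.01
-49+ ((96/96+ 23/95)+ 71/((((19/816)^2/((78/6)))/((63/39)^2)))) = 104241965441/23465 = 4442444.72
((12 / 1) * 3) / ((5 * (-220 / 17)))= -153 / 275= -0.56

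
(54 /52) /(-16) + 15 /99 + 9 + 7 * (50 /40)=17.84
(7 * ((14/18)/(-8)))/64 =-49/4608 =-0.01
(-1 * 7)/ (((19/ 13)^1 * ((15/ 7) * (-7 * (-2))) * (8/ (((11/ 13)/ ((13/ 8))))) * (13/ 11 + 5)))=-847/ 503880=-0.00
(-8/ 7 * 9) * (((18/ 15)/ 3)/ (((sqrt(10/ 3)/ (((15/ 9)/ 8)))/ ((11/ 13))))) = -33 * sqrt(30)/ 455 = -0.40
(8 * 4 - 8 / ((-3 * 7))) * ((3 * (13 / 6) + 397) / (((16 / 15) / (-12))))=-1028925 / 7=-146989.29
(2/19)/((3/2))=4/57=0.07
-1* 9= -9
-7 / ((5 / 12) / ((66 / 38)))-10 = -3722 / 95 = -39.18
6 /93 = 2 /31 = 0.06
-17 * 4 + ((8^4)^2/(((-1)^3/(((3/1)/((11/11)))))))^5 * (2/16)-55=-40375300371966819639453139456015466619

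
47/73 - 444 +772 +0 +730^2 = 38925691/73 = 533228.64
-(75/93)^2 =-625/961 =-0.65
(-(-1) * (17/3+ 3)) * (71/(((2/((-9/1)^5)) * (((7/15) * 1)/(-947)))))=258068044845/7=36866863549.29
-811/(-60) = 811/60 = 13.52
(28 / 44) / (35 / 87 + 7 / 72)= 2088 / 1639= 1.27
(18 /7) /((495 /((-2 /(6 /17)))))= -34 /1155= -0.03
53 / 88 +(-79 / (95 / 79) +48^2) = 18717267 / 8360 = 2238.91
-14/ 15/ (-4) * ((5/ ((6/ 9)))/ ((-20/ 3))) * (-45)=189/ 16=11.81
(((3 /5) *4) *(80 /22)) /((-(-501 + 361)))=24 /385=0.06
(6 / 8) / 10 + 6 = 243 / 40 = 6.08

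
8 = 8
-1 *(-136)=136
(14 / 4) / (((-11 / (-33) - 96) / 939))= -34.35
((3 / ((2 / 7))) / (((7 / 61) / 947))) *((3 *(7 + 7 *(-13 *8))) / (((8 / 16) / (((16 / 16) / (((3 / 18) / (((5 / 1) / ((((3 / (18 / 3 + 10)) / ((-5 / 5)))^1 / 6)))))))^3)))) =331643345338368000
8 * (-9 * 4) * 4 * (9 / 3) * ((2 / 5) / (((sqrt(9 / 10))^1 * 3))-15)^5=212763032192 / 81-10630686256384 * sqrt(10) / 273375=2503733157.70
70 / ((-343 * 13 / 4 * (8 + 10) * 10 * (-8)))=1 / 22932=0.00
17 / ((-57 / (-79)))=1343 / 57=23.56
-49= -49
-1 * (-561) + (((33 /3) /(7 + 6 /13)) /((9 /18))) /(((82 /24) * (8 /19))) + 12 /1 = 2286972 /3977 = 575.05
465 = 465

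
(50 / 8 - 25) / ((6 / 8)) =-25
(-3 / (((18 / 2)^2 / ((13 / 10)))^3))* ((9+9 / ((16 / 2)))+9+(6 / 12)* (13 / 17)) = -5828641 / 24091992000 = -0.00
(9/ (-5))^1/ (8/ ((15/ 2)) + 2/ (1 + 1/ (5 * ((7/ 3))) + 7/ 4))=-10719/ 10552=-1.02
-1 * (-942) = 942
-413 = -413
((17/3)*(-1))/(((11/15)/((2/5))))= -34/11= -3.09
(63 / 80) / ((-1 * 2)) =-63 / 160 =-0.39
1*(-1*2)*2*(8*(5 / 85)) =-32 / 17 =-1.88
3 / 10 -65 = -647 / 10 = -64.70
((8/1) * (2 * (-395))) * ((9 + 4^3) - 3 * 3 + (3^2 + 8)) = -511920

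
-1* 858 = -858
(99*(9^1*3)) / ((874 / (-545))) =-1456785 / 874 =-1666.80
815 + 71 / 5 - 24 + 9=4071 / 5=814.20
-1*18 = -18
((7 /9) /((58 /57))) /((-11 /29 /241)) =-32053 /66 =-485.65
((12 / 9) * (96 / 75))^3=2097152 / 421875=4.97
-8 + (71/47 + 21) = 14.51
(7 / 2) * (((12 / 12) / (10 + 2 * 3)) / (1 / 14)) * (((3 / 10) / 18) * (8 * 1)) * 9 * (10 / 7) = 21 / 4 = 5.25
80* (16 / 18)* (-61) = -39040 / 9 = -4337.78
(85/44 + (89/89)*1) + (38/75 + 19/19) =4.44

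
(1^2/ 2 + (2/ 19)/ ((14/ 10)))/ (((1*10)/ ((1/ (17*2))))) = 9/ 5320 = 0.00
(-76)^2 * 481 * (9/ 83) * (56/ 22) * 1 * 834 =583900507008/ 913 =639540533.42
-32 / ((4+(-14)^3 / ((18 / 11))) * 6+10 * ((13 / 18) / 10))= 576 / 180659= 0.00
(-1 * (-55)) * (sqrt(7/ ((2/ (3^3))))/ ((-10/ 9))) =-297 * sqrt(42)/ 4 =-481.19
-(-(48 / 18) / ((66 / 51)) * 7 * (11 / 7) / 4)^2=-289 / 9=-32.11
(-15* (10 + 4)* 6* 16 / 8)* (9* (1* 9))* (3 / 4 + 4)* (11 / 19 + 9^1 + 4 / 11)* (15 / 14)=-113614650 / 11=-10328604.55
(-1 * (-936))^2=876096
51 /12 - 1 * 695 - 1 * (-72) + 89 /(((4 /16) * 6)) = -6713 /12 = -559.42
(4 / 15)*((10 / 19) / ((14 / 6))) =8 / 133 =0.06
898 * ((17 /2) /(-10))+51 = -712.30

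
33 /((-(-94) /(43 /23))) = 1419 /2162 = 0.66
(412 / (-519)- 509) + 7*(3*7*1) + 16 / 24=-62648 / 173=-362.13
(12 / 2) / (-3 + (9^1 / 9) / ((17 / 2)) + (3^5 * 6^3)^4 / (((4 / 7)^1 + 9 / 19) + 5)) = 6834 / 1430076978173956263725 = 0.00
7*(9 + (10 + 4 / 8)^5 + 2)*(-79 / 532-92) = -200232139419 / 2432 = -82332294.17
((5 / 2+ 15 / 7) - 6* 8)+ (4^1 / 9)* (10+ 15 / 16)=-9701 / 252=-38.50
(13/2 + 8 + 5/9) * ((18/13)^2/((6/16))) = 13008/169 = 76.97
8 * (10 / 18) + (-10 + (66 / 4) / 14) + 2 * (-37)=-19751 / 252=-78.38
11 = 11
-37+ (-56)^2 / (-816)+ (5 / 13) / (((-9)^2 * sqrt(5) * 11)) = -40.84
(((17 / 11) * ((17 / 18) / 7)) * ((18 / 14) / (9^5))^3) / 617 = 289 / 82842391495724568246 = 0.00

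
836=836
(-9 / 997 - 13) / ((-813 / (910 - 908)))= 25940 / 810561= 0.03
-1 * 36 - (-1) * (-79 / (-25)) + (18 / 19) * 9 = -11549 / 475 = -24.31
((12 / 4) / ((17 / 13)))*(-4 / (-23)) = 0.40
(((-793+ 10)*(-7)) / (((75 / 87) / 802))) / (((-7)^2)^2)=18211014 / 8575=2123.73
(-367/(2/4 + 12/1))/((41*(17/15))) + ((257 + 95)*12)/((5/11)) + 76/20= 32396449/3485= 9295.97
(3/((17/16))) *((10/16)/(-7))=-30/119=-0.25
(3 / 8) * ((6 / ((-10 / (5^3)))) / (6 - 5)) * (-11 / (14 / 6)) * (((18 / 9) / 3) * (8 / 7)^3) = 316800 / 2401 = 131.95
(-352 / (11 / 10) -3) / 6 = -323 / 6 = -53.83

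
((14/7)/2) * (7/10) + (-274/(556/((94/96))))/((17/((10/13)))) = 0.68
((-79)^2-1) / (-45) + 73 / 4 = -1445 / 12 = -120.42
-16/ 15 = -1.07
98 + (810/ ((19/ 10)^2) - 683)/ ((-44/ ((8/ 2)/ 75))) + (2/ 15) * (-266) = 18789553/ 297825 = 63.09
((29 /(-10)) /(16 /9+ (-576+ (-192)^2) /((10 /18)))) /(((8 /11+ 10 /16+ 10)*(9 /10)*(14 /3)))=-1595 /1712940012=-0.00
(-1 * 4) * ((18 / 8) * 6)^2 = -729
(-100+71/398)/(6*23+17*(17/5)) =-198645/389642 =-0.51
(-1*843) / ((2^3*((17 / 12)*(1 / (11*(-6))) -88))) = 83457 / 69713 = 1.20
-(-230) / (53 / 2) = 460 / 53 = 8.68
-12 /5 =-2.40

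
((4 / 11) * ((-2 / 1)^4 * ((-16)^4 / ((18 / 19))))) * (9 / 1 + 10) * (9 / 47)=1464355.65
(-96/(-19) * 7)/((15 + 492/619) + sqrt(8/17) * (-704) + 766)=120845914112 * sqrt(34)/15592735317017 + 1140698924512/15592735317017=0.12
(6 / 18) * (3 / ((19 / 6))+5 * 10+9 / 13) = 12755 / 741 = 17.21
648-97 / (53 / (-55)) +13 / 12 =476837 / 636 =749.74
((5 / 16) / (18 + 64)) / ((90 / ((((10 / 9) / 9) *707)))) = 3535 / 956448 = 0.00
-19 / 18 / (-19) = 0.06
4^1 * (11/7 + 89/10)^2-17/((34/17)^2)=2128331/4900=434.35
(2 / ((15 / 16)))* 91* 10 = 5824 / 3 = 1941.33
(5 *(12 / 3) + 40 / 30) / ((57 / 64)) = 4096 / 171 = 23.95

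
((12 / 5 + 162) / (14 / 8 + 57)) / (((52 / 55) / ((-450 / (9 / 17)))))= -1537140 / 611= -2515.78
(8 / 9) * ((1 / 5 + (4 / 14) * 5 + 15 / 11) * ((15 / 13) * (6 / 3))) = 6144 / 1001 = 6.14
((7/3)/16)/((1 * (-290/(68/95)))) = -119/330600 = -0.00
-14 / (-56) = 1 / 4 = 0.25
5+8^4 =4101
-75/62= -1.21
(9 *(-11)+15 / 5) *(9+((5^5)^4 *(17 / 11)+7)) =-155639648437516896 / 11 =-14149058948865172.36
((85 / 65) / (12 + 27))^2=289 / 257049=0.00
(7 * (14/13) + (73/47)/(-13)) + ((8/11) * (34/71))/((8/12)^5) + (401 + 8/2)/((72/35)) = 789994173/3817528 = 206.94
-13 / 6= -2.17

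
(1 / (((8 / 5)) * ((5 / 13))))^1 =13 / 8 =1.62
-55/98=-0.56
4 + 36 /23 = 128 /23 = 5.57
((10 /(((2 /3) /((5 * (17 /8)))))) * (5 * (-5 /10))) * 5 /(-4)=31875 /64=498.05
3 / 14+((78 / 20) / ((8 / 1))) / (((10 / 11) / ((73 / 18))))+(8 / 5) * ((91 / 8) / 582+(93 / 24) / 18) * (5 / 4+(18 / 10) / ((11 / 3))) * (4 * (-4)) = -868637167 / 107553600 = -8.08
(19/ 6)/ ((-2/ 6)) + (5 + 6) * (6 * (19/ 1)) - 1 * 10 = 2469/ 2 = 1234.50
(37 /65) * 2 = 74 /65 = 1.14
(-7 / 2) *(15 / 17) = -105 / 34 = -3.09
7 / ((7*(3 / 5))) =5 / 3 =1.67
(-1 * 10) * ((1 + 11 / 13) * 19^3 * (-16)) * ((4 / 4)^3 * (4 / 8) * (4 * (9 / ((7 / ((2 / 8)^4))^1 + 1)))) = 474094080 / 23309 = 20339.53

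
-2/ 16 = -1/ 8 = -0.12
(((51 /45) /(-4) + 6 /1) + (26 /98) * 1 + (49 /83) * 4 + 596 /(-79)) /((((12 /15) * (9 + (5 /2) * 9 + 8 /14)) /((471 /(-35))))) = -2418584843 /5770422280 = -0.42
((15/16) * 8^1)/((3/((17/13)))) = 85/26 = 3.27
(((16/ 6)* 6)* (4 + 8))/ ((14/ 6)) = 576/ 7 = 82.29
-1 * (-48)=48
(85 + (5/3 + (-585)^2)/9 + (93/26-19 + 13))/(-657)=-26751649/461214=-58.00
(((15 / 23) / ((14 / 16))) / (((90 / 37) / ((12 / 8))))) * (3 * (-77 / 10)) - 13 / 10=-2741 / 230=-11.92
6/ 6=1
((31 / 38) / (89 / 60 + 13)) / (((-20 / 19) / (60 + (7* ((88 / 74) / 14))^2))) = -3842016 / 1189661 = -3.23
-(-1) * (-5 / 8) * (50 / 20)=-25 / 16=-1.56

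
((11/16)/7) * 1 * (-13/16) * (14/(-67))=143/8576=0.02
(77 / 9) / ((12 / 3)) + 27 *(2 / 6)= 401 / 36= 11.14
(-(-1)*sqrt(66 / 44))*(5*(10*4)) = 100*sqrt(6) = 244.95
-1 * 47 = -47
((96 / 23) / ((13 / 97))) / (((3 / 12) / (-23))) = -37248 / 13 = -2865.23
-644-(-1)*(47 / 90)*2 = -28933 / 45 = -642.96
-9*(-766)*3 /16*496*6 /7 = 3846852 /7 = 549550.29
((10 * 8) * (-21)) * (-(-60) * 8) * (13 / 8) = -1310400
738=738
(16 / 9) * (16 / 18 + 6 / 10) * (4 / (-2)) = -2144 / 405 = -5.29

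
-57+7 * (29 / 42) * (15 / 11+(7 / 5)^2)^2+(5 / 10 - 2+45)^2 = 1713942343 / 907500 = 1888.64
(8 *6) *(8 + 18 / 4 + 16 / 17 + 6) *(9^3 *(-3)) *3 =-104083704 / 17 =-6122570.82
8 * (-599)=-4792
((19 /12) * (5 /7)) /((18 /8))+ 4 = 851 /189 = 4.50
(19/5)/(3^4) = 19/405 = 0.05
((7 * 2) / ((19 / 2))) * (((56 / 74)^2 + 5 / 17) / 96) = 141211 / 10612488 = 0.01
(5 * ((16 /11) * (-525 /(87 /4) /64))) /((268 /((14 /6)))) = -6125 /256476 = -0.02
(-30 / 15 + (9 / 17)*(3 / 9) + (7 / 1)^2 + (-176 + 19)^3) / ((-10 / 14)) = 460511653 / 85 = 5417784.15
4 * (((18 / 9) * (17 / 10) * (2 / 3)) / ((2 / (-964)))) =-65552 / 15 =-4370.13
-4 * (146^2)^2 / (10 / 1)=-908743712 / 5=-181748742.40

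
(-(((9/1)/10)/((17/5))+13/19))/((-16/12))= 1839/2584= 0.71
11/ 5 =2.20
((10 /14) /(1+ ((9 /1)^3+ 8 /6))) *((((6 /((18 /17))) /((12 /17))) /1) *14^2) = 10115 /6582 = 1.54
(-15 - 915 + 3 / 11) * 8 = -81816 / 11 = -7437.82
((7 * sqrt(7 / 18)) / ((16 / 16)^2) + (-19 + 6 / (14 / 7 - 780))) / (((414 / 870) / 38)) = -40740940 / 26841 + 19285 * sqrt(14) / 207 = -1169.27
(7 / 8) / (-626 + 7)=-7 / 4952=-0.00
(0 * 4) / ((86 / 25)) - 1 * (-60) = 60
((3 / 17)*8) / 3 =8 / 17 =0.47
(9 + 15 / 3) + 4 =18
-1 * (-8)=8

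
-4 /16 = -1 /4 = -0.25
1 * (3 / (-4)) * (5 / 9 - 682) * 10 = 30665 / 6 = 5110.83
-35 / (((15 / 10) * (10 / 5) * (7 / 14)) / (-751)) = 52570 / 3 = 17523.33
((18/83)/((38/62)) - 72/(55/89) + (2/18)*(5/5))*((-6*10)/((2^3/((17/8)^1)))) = 1539958583/832656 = 1849.45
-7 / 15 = -0.47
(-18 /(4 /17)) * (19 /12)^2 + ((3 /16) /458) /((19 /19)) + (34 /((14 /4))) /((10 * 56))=-172142253 /897680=-191.76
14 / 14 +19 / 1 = 20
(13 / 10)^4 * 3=8.57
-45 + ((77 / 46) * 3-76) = -5335 / 46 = -115.98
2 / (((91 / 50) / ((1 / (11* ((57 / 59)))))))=5900 / 57057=0.10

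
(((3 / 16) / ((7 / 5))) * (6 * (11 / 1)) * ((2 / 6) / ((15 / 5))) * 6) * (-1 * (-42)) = 495 / 2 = 247.50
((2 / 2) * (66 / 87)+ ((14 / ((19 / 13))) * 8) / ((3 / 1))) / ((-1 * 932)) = -21739 / 770298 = -0.03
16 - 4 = 12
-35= -35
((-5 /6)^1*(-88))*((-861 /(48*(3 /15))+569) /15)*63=147628.25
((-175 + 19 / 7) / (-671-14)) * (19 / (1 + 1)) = 11457 / 4795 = 2.39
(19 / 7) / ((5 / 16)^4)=1245184 / 4375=284.61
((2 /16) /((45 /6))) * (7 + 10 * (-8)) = -73 /60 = -1.22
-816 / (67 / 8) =-6528 / 67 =-97.43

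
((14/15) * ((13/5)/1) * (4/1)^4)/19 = 46592/1425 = 32.70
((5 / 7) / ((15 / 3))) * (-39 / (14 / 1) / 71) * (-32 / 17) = 624 / 59143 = 0.01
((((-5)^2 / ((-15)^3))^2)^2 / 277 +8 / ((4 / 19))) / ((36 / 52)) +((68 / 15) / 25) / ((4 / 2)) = 45525903893833 / 828051508125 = 54.98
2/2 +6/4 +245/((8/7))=1735/8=216.88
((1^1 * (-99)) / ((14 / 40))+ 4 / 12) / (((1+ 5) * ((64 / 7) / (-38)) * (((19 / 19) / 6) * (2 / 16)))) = 112727 / 12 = 9393.92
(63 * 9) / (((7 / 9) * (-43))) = -729 / 43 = -16.95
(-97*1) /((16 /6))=-291 /8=-36.38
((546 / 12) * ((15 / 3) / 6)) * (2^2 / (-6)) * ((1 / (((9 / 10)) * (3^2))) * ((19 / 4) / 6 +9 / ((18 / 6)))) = -207025 / 17496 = -11.83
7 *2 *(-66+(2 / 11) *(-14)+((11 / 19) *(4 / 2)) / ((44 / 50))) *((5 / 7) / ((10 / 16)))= -224816 / 209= -1075.67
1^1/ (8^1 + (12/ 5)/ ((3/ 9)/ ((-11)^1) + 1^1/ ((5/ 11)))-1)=179/ 1451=0.12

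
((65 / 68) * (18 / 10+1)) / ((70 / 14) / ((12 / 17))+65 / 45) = 1638 / 5219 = 0.31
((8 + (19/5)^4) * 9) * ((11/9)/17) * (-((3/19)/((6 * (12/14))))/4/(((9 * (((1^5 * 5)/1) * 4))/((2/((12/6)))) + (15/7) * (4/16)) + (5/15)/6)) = -218814057/36748517500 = -0.01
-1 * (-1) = 1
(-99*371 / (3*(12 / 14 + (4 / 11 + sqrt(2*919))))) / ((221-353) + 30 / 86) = -635072977 / 10273456371 + 1040438707*sqrt(1838) / 20546912742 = 2.11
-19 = -19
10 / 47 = 0.21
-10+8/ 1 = -2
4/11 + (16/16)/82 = 339/902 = 0.38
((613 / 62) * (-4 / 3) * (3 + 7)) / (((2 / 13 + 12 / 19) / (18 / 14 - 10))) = 92360710 / 63147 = 1462.63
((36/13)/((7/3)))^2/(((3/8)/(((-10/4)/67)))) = -77760/554827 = -0.14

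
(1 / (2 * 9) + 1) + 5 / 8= 121 / 72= 1.68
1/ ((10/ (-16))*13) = -8/ 65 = -0.12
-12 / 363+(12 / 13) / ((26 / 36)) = 25460 / 20449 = 1.25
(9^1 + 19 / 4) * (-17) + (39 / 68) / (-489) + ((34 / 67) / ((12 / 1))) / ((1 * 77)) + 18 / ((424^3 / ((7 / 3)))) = -382070634611042789 / 1634522421928704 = -233.75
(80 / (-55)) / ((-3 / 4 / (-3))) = -64 / 11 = -5.82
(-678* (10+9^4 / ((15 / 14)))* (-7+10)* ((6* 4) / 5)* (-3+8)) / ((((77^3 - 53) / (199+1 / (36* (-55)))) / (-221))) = 6858366031439 / 237750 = 28846965.43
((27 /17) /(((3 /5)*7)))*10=3.78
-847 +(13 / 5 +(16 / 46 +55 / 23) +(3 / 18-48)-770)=-1145051 / 690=-1659.49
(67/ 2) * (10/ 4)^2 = 1675/ 8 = 209.38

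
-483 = -483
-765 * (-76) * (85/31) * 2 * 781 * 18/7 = 138946460400/217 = 640306269.12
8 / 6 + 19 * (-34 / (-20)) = 1009 / 30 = 33.63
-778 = -778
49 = 49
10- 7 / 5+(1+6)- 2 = 68 / 5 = 13.60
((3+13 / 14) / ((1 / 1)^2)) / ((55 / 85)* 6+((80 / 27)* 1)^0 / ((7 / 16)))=0.64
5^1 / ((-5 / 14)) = -14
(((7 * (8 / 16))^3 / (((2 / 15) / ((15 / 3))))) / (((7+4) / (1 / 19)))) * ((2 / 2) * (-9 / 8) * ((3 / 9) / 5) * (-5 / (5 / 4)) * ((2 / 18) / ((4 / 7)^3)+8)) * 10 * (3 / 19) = 127364475 / 4066304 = 31.32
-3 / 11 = -0.27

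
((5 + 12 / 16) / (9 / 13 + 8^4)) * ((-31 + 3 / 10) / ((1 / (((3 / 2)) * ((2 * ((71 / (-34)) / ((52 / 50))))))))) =7519965 / 28971808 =0.26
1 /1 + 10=11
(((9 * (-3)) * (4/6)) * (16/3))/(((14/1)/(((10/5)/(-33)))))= 32/77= 0.42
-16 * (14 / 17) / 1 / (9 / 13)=-2912 / 153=-19.03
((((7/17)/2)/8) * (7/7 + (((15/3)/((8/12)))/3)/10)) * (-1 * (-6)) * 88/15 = 77/68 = 1.13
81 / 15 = 5.40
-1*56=-56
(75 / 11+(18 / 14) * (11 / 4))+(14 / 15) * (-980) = -904.31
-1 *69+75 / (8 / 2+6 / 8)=-1011 / 19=-53.21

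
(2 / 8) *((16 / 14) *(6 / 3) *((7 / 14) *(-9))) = -18 / 7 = -2.57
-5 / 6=-0.83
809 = 809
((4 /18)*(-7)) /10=-7 /45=-0.16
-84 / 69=-28 / 23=-1.22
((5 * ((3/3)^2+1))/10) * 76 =76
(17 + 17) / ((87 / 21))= 238 / 29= 8.21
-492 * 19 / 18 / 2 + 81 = -536 / 3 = -178.67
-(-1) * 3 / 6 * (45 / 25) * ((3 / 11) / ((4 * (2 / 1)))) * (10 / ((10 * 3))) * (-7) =-63 / 880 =-0.07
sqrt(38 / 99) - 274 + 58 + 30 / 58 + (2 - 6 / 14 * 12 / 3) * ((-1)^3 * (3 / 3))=-43801 / 203 + sqrt(418) / 33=-215.15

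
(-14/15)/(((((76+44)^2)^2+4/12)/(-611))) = 8554/3110400005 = 0.00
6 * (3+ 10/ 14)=156/ 7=22.29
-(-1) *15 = 15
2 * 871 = 1742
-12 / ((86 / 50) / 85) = -25500 / 43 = -593.02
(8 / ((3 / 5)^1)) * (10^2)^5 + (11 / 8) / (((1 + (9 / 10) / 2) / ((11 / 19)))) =440800000001815 / 3306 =133333333333.88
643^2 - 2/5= 2067243/5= 413448.60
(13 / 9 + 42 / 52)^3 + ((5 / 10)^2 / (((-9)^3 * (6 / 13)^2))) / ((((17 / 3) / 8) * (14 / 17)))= 3072884257 / 269070984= 11.42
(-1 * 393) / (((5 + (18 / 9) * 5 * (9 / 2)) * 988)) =-393 / 49400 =-0.01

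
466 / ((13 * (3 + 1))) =233 / 26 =8.96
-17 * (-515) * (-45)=-393975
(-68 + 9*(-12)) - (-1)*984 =808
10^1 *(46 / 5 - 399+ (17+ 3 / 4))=-7441 / 2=-3720.50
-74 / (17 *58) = -0.08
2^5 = 32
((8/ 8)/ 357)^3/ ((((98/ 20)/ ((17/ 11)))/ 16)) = 160/ 1442595231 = 0.00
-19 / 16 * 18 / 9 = -19 / 8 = -2.38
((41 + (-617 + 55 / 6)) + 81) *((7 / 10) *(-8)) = 8162 / 3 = 2720.67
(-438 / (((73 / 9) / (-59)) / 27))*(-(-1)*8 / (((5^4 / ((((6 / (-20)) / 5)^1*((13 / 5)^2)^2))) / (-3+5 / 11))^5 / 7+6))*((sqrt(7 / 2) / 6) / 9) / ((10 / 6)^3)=2991238689240864166527575754447920256*sqrt(14) / 1788025296428917041654010279736456308852375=0.00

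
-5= -5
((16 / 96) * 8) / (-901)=-4 / 2703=-0.00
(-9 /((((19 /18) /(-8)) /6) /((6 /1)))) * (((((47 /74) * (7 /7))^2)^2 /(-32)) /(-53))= 3557287449 /15098241016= 0.24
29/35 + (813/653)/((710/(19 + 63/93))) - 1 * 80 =-3980892308/50303855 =-79.14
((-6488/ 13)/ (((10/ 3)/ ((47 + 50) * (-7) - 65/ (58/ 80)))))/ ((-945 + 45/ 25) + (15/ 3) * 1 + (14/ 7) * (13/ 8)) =-289248016/ 2349841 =-123.09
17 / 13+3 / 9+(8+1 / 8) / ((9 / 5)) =5761 / 936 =6.15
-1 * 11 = -11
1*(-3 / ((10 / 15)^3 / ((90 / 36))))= -405 / 16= -25.31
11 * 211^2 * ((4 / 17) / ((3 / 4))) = 7835696 / 51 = 153641.10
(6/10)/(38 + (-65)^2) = 1/7105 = 0.00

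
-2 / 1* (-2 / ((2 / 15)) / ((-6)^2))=5 / 6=0.83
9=9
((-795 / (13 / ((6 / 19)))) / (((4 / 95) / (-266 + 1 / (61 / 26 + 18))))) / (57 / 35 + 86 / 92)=58719654000 / 1233973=47585.85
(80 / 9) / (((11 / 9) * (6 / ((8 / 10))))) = 0.97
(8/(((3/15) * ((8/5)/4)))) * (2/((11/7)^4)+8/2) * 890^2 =5019220860000/14641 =342819538.28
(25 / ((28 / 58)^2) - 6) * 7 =708.89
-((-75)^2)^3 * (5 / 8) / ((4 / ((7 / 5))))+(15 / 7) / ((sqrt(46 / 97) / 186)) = -1245849609375 / 32+1395 * sqrt(4462) / 161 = -38932799714.19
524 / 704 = 0.74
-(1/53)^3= -1/148877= -0.00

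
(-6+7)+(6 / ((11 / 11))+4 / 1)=11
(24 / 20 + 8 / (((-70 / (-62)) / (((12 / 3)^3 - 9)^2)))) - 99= 746777 / 35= 21336.49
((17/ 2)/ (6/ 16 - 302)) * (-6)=408/ 2413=0.17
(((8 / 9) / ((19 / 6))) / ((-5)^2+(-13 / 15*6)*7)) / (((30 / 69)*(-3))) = 184 / 9747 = 0.02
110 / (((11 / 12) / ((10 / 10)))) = 120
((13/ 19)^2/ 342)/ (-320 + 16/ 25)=-4225/ 985720608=-0.00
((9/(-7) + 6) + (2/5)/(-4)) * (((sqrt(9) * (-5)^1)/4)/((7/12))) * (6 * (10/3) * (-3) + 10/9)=85595/49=1746.84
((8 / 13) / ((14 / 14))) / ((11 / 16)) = 128 / 143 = 0.90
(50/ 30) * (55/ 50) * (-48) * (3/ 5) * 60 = -3168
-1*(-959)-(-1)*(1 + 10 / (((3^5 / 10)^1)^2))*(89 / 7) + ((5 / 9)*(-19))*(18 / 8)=1567693607 / 1653372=948.18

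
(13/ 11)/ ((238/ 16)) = 104/ 1309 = 0.08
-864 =-864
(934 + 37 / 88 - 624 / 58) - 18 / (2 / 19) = 1920793 / 2552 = 752.66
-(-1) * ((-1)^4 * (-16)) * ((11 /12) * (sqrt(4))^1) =-88 /3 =-29.33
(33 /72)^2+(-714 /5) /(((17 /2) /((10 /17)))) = -94711 /9792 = -9.67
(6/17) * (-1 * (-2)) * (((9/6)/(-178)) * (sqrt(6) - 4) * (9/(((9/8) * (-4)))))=-72/1513 + 18 * sqrt(6)/1513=-0.02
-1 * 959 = -959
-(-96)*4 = 384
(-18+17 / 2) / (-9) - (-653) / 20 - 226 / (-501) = 1026749 / 30060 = 34.16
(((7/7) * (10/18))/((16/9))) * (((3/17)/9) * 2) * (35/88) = 175/35904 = 0.00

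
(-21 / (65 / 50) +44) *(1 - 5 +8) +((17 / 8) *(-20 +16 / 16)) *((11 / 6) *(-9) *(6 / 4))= 462037 / 416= 1110.67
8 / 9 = 0.89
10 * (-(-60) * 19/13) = 11400/13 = 876.92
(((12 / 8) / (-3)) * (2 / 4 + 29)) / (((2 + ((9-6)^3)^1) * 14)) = -59 / 1624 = -0.04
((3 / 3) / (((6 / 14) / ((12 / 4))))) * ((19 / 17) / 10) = 133 / 170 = 0.78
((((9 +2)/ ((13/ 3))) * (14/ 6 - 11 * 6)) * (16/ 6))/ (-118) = 8404/ 2301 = 3.65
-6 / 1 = -6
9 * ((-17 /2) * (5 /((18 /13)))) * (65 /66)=-71825 /264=-272.06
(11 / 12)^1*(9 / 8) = 33 / 32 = 1.03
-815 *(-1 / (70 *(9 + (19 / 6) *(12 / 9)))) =0.88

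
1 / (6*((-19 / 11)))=-0.10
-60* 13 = -780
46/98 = 23/49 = 0.47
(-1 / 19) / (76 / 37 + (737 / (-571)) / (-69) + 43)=-1457763 / 1248402638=-0.00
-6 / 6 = -1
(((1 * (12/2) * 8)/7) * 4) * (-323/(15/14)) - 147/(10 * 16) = -264631/32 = -8269.72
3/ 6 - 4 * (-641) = 5129/ 2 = 2564.50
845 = 845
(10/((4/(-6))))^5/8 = -759375/8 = -94921.88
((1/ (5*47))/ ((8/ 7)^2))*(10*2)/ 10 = 49/ 7520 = 0.01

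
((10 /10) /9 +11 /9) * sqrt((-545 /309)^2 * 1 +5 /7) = 2.61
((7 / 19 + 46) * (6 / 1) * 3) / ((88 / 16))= 31716 / 209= 151.75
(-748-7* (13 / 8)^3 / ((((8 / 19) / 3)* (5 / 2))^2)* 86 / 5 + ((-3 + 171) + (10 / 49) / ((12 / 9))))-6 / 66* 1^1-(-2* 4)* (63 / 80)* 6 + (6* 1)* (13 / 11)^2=-14359076828937 / 3035648000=-4730.15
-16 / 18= -8 / 9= -0.89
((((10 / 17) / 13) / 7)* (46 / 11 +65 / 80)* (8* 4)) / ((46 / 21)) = 26370 / 55913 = 0.47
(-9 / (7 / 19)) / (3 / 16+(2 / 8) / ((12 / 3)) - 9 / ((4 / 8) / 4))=684 / 2009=0.34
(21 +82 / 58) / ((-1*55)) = -0.41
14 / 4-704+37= -1327 / 2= -663.50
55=55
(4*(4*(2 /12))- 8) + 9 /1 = 11 /3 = 3.67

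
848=848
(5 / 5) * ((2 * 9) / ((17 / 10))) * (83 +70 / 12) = 15990 / 17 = 940.59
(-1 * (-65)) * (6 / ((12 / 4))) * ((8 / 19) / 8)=6.84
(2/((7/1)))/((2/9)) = 1.29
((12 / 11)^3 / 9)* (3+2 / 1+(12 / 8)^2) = 1392 / 1331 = 1.05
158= 158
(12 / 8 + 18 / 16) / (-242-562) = -7 / 2144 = -0.00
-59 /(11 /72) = -4248 /11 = -386.18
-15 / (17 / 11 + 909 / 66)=-330 / 337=-0.98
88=88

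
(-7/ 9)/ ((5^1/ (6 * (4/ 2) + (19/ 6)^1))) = -637/ 270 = -2.36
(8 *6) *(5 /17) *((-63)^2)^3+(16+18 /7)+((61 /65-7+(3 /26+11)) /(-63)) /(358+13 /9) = 44174354875640920331 /50045450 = 882684737086.81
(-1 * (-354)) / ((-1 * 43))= -354 / 43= -8.23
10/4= 5/2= 2.50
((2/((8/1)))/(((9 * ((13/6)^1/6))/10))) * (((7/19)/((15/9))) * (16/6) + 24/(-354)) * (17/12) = 24854/43719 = 0.57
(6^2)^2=1296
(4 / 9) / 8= 1 / 18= 0.06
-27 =-27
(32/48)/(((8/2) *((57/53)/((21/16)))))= 371/1824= 0.20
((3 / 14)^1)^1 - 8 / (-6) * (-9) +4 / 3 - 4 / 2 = -523 / 42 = -12.45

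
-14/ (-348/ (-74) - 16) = 259/ 209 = 1.24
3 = 3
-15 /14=-1.07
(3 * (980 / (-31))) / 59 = -2940 / 1829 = -1.61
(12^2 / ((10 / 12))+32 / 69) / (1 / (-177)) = -3526784 / 115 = -30667.69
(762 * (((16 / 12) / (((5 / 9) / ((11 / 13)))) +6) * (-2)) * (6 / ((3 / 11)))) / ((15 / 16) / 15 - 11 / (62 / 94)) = 2893600512 / 178555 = 16205.65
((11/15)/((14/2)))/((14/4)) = 22/735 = 0.03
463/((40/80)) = 926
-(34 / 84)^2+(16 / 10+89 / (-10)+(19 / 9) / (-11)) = -82529 / 10780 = -7.66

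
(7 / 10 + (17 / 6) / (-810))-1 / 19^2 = 243425 / 350892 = 0.69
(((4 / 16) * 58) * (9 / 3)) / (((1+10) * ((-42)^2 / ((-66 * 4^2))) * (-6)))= 58 / 147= 0.39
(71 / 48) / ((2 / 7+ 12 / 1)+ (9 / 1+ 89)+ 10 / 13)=6461 / 485088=0.01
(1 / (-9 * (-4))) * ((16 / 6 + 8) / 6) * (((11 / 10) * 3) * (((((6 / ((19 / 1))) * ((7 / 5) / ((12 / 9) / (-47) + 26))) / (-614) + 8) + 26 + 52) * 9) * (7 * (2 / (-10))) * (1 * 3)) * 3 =-2121732417189 / 1335027875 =-1589.28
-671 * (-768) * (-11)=-5668608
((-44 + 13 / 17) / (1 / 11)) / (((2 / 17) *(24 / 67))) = -180565 / 16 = -11285.31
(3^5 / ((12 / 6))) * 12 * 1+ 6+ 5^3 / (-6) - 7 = 8617 / 6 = 1436.17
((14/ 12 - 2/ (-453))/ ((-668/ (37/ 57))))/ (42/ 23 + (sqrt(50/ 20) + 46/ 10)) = -3336256145/ 17698905194076 + 519173825 * sqrt(10)/ 35397810388152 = -0.00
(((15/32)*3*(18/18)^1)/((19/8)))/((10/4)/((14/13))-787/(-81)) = 25515/518719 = 0.05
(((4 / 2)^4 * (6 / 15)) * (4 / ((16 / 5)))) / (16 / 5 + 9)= 40 / 61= 0.66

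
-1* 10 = -10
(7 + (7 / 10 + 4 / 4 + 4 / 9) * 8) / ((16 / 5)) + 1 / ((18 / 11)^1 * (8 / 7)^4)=582955 / 73728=7.91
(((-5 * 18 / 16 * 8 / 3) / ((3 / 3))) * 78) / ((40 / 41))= -4797 / 4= -1199.25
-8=-8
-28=-28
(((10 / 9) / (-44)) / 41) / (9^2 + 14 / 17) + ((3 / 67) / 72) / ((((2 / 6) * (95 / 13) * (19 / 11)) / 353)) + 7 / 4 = 9844269762361 / 5462458836120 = 1.80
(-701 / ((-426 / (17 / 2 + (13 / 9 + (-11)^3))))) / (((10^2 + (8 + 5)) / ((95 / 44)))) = -1583562505 / 38125296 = -41.54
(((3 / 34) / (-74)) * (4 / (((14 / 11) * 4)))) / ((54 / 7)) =-11 / 90576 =-0.00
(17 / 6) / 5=17 / 30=0.57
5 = 5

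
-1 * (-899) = 899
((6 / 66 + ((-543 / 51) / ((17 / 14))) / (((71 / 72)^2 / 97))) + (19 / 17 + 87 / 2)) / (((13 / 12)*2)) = -79799492301 / 208329407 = -383.04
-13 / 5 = -2.60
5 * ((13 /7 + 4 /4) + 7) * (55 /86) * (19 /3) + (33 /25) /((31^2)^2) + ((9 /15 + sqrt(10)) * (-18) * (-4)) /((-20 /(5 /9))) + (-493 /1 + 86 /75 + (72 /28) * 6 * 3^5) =28818577544201 /8339394630- 2 * sqrt(10) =3449.39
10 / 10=1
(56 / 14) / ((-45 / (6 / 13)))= -8 / 195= -0.04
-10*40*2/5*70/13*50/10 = -4307.69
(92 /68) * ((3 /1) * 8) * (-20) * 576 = -6359040 /17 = -374061.18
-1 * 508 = -508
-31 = -31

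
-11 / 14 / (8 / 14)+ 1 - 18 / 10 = -87 / 40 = -2.18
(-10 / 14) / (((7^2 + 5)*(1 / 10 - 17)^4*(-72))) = 3125 / 1387557956421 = 0.00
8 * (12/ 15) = 32/ 5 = 6.40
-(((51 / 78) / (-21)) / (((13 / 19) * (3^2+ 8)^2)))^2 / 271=-361 / 3945836843676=-0.00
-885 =-885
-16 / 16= -1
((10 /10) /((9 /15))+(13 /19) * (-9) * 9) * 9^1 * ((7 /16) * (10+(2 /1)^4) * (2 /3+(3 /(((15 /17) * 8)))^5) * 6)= -21859059684189 /972800000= -22470.25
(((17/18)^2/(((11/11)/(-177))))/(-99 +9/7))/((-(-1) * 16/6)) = 119357/196992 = 0.61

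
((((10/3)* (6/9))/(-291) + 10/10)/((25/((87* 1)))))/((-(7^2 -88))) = 75371/851175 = 0.09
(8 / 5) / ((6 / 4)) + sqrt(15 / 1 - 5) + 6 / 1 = sqrt(10) + 106 / 15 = 10.23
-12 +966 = 954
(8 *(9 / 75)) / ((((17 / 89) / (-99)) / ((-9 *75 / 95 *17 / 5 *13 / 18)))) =4123548 / 475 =8681.15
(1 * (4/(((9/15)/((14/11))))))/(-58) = -140/957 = -0.15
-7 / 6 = -1.17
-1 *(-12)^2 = -144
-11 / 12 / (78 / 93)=-341 / 312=-1.09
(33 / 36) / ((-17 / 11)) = -121 / 204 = -0.59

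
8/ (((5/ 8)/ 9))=576/ 5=115.20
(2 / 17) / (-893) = -2 / 15181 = -0.00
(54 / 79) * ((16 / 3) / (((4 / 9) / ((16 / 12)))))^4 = 3538944 / 79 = 44796.76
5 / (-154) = -5 / 154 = -0.03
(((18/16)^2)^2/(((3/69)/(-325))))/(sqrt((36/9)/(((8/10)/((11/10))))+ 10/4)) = -49043475 * sqrt(2)/16384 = -4233.27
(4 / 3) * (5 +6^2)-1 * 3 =155 / 3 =51.67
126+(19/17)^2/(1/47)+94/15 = 827881/4335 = 190.98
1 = 1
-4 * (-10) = 40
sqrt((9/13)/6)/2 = sqrt(78)/52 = 0.17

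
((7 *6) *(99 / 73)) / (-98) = -297 / 511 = -0.58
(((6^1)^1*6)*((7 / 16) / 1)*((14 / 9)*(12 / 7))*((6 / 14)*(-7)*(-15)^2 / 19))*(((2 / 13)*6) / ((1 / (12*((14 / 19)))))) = -57153600 / 4693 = -12178.48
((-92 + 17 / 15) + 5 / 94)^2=16396034209 / 1988100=8247.09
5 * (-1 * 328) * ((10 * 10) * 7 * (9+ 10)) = -21812000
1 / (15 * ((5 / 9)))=0.12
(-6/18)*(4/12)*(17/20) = -17/180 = -0.09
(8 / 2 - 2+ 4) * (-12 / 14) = -36 / 7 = -5.14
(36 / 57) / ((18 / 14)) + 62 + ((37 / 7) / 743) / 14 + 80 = 591397417 / 4150398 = 142.49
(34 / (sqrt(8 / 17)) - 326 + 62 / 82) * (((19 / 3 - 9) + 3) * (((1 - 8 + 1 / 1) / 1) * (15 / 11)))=400050 / 451 - 255 * sqrt(34) / 11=751.86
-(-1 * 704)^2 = -495616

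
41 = 41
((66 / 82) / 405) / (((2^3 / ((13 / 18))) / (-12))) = -143 / 66420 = -0.00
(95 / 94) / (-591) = -95 / 55554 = -0.00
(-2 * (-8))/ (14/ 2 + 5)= 4/ 3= 1.33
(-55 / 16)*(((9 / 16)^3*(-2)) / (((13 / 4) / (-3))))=-120285 / 106496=-1.13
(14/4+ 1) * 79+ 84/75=17831/50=356.62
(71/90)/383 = 71/34470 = 0.00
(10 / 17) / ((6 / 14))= 1.37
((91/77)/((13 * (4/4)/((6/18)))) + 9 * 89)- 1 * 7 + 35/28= 104977/132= 795.28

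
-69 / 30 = -23 / 10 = -2.30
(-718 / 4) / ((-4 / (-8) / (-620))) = 222580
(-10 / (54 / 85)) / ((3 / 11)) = -4675 / 81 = -57.72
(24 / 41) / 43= 24 / 1763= 0.01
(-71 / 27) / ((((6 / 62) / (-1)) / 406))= 893606 / 81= 11032.17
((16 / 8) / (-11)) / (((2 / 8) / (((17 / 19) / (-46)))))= 68 / 4807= 0.01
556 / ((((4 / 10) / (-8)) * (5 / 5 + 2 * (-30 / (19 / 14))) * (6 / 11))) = 1162040 / 2463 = 471.80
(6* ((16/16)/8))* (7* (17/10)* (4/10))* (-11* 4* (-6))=23562/25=942.48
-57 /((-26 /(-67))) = -146.88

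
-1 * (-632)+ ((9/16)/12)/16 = 647171/1024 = 632.00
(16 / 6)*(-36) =-96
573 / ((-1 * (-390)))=191 / 130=1.47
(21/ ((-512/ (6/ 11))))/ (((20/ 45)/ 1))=-567/ 11264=-0.05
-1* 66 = -66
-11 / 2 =-5.50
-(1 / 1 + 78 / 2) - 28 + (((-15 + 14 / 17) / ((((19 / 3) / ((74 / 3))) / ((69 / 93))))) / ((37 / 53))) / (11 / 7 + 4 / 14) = -99.60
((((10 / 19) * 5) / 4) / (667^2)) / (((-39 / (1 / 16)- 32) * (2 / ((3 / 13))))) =-75 / 288345017792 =-0.00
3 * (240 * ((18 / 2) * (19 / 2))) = 61560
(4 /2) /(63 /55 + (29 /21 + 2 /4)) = 4620 /6991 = 0.66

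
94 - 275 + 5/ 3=-538/ 3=-179.33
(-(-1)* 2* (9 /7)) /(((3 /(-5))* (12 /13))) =-65 /14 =-4.64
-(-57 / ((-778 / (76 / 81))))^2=-521284 / 110313009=-0.00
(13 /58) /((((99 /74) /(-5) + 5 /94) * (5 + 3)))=-113035 /864896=-0.13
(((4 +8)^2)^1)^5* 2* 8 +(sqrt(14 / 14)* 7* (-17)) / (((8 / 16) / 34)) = 990677819492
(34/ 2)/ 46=17/ 46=0.37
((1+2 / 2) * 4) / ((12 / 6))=4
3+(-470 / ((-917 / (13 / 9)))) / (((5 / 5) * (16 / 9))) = 3.42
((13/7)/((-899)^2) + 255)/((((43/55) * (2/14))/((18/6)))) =238035401670/34752643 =6849.42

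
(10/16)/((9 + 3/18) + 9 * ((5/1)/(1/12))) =3/2636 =0.00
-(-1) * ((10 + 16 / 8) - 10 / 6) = 31 / 3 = 10.33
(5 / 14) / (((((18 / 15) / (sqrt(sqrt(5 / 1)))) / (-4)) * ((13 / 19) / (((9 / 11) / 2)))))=-1425 * 5^(1 / 4) / 2002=-1.06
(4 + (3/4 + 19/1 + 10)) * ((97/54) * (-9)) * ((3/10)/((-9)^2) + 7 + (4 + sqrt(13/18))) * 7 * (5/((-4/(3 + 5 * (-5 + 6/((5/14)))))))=1578675 * sqrt(26)/32 + 312682895/96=3508666.45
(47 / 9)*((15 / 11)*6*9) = 4230 / 11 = 384.55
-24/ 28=-6/ 7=-0.86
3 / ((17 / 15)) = 45 / 17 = 2.65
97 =97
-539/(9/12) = -2156/3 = -718.67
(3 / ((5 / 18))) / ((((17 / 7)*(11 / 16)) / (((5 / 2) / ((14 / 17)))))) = 216 / 11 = 19.64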